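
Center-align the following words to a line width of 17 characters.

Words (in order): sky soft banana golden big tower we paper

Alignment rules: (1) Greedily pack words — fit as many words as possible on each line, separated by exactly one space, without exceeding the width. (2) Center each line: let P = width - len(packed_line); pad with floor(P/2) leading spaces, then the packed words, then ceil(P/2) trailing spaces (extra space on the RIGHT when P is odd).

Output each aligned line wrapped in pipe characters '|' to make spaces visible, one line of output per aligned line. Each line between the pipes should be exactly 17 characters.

Answer: | sky soft banana |
|golden big tower |
|    we paper     |

Derivation:
Line 1: ['sky', 'soft', 'banana'] (min_width=15, slack=2)
Line 2: ['golden', 'big', 'tower'] (min_width=16, slack=1)
Line 3: ['we', 'paper'] (min_width=8, slack=9)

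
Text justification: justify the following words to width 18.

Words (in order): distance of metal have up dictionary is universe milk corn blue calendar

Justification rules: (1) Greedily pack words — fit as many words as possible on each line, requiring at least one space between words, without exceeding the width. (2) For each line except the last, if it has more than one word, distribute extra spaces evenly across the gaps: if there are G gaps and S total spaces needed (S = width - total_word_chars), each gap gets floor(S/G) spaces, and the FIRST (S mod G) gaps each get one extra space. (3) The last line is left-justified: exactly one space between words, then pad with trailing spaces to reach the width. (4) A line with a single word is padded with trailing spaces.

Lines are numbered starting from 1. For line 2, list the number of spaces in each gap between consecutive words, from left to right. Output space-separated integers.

Line 1: ['distance', 'of', 'metal'] (min_width=17, slack=1)
Line 2: ['have', 'up', 'dictionary'] (min_width=18, slack=0)
Line 3: ['is', 'universe', 'milk'] (min_width=16, slack=2)
Line 4: ['corn', 'blue', 'calendar'] (min_width=18, slack=0)

Answer: 1 1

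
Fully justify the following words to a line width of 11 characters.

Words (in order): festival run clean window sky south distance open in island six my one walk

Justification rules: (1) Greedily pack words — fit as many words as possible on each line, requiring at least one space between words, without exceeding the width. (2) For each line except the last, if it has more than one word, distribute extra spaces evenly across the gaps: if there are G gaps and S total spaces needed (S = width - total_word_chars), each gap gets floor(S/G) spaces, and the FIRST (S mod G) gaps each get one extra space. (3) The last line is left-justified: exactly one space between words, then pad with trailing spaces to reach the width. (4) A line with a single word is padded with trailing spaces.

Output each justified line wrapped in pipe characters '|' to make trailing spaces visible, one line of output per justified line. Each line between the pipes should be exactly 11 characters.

Answer: |festival   |
|run   clean|
|window  sky|
|south      |
|distance   |
|open     in|
|island  six|
|my one walk|

Derivation:
Line 1: ['festival'] (min_width=8, slack=3)
Line 2: ['run', 'clean'] (min_width=9, slack=2)
Line 3: ['window', 'sky'] (min_width=10, slack=1)
Line 4: ['south'] (min_width=5, slack=6)
Line 5: ['distance'] (min_width=8, slack=3)
Line 6: ['open', 'in'] (min_width=7, slack=4)
Line 7: ['island', 'six'] (min_width=10, slack=1)
Line 8: ['my', 'one', 'walk'] (min_width=11, slack=0)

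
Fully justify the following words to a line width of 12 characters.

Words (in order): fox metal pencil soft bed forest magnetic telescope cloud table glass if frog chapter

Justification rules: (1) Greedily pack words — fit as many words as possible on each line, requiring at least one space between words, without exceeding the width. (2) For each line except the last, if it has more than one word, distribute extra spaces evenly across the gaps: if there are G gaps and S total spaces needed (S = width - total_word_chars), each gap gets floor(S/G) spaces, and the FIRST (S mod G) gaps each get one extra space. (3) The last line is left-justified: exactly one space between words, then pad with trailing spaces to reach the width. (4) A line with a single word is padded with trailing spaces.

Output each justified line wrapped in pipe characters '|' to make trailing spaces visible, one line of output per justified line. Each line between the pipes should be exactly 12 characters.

Line 1: ['fox', 'metal'] (min_width=9, slack=3)
Line 2: ['pencil', 'soft'] (min_width=11, slack=1)
Line 3: ['bed', 'forest'] (min_width=10, slack=2)
Line 4: ['magnetic'] (min_width=8, slack=4)
Line 5: ['telescope'] (min_width=9, slack=3)
Line 6: ['cloud', 'table'] (min_width=11, slack=1)
Line 7: ['glass', 'if'] (min_width=8, slack=4)
Line 8: ['frog', 'chapter'] (min_width=12, slack=0)

Answer: |fox    metal|
|pencil  soft|
|bed   forest|
|magnetic    |
|telescope   |
|cloud  table|
|glass     if|
|frog chapter|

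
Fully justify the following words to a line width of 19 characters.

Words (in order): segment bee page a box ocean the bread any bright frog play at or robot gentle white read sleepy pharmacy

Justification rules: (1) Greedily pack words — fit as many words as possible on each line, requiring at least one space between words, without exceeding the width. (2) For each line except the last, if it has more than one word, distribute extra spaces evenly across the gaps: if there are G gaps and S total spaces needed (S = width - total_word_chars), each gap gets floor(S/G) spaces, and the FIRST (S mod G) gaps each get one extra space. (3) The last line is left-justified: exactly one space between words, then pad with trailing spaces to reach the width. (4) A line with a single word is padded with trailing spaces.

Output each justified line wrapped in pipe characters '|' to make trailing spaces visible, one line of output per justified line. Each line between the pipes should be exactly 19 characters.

Line 1: ['segment', 'bee', 'page', 'a'] (min_width=18, slack=1)
Line 2: ['box', 'ocean', 'the', 'bread'] (min_width=19, slack=0)
Line 3: ['any', 'bright', 'frog'] (min_width=15, slack=4)
Line 4: ['play', 'at', 'or', 'robot'] (min_width=16, slack=3)
Line 5: ['gentle', 'white', 'read'] (min_width=17, slack=2)
Line 6: ['sleepy', 'pharmacy'] (min_width=15, slack=4)

Answer: |segment  bee page a|
|box ocean the bread|
|any   bright   frog|
|play  at  or  robot|
|gentle  white  read|
|sleepy pharmacy    |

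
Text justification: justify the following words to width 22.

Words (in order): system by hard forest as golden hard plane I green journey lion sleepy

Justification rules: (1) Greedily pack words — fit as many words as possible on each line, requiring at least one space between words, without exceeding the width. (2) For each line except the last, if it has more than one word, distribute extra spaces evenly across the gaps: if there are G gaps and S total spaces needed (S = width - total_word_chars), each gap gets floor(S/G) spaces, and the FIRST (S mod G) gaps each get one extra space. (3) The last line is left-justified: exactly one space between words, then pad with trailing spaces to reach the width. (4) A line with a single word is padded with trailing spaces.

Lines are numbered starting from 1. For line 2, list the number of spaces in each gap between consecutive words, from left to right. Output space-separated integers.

Line 1: ['system', 'by', 'hard', 'forest'] (min_width=21, slack=1)
Line 2: ['as', 'golden', 'hard', 'plane', 'I'] (min_width=22, slack=0)
Line 3: ['green', 'journey', 'lion'] (min_width=18, slack=4)
Line 4: ['sleepy'] (min_width=6, slack=16)

Answer: 1 1 1 1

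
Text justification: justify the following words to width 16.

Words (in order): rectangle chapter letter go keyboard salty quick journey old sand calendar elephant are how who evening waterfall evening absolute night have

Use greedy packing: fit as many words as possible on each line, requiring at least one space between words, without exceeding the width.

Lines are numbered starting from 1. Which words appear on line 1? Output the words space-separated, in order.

Line 1: ['rectangle'] (min_width=9, slack=7)
Line 2: ['chapter', 'letter'] (min_width=14, slack=2)
Line 3: ['go', 'keyboard'] (min_width=11, slack=5)
Line 4: ['salty', 'quick'] (min_width=11, slack=5)
Line 5: ['journey', 'old', 'sand'] (min_width=16, slack=0)
Line 6: ['calendar'] (min_width=8, slack=8)
Line 7: ['elephant', 'are', 'how'] (min_width=16, slack=0)
Line 8: ['who', 'evening'] (min_width=11, slack=5)
Line 9: ['waterfall'] (min_width=9, slack=7)
Line 10: ['evening', 'absolute'] (min_width=16, slack=0)
Line 11: ['night', 'have'] (min_width=10, slack=6)

Answer: rectangle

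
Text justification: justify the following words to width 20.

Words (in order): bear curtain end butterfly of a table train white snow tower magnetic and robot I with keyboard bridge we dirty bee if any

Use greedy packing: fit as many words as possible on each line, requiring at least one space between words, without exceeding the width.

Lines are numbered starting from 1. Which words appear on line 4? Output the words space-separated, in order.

Answer: tower magnetic and

Derivation:
Line 1: ['bear', 'curtain', 'end'] (min_width=16, slack=4)
Line 2: ['butterfly', 'of', 'a', 'table'] (min_width=20, slack=0)
Line 3: ['train', 'white', 'snow'] (min_width=16, slack=4)
Line 4: ['tower', 'magnetic', 'and'] (min_width=18, slack=2)
Line 5: ['robot', 'I', 'with'] (min_width=12, slack=8)
Line 6: ['keyboard', 'bridge', 'we'] (min_width=18, slack=2)
Line 7: ['dirty', 'bee', 'if', 'any'] (min_width=16, slack=4)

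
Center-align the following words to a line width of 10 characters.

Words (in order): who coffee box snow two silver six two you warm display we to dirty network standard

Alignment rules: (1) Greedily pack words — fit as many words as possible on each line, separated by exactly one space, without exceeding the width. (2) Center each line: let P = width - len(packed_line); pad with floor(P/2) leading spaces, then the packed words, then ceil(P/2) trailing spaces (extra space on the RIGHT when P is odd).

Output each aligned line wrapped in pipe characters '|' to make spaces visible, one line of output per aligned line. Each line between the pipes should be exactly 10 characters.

Answer: |who coffee|
| box snow |
|two silver|
| six two  |
| you warm |
|display we|
| to dirty |
| network  |
| standard |

Derivation:
Line 1: ['who', 'coffee'] (min_width=10, slack=0)
Line 2: ['box', 'snow'] (min_width=8, slack=2)
Line 3: ['two', 'silver'] (min_width=10, slack=0)
Line 4: ['six', 'two'] (min_width=7, slack=3)
Line 5: ['you', 'warm'] (min_width=8, slack=2)
Line 6: ['display', 'we'] (min_width=10, slack=0)
Line 7: ['to', 'dirty'] (min_width=8, slack=2)
Line 8: ['network'] (min_width=7, slack=3)
Line 9: ['standard'] (min_width=8, slack=2)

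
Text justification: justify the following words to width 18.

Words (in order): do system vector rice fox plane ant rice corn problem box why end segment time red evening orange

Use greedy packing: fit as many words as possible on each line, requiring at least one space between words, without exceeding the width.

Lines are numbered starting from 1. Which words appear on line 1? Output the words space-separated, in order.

Line 1: ['do', 'system', 'vector'] (min_width=16, slack=2)
Line 2: ['rice', 'fox', 'plane', 'ant'] (min_width=18, slack=0)
Line 3: ['rice', 'corn', 'problem'] (min_width=17, slack=1)
Line 4: ['box', 'why', 'end'] (min_width=11, slack=7)
Line 5: ['segment', 'time', 'red'] (min_width=16, slack=2)
Line 6: ['evening', 'orange'] (min_width=14, slack=4)

Answer: do system vector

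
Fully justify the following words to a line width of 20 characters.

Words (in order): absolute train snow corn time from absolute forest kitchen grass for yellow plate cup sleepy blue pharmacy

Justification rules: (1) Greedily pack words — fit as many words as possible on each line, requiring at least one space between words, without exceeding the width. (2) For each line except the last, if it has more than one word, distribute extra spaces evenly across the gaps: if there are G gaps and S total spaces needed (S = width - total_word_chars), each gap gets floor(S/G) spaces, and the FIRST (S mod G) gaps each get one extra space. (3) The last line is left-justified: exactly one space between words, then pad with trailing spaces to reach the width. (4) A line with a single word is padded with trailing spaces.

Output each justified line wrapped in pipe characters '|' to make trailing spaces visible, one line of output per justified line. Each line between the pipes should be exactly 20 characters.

Answer: |absolute  train snow|
|corn    time    from|
|absolute      forest|
|kitchen   grass  for|
|yellow   plate   cup|
|sleepy blue pharmacy|

Derivation:
Line 1: ['absolute', 'train', 'snow'] (min_width=19, slack=1)
Line 2: ['corn', 'time', 'from'] (min_width=14, slack=6)
Line 3: ['absolute', 'forest'] (min_width=15, slack=5)
Line 4: ['kitchen', 'grass', 'for'] (min_width=17, slack=3)
Line 5: ['yellow', 'plate', 'cup'] (min_width=16, slack=4)
Line 6: ['sleepy', 'blue', 'pharmacy'] (min_width=20, slack=0)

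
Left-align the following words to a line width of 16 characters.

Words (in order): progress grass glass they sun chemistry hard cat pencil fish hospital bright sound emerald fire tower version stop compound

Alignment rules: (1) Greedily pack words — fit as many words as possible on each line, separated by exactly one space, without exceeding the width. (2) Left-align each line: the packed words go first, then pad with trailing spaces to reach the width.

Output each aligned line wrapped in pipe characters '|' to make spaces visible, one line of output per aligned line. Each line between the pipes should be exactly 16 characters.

Line 1: ['progress', 'grass'] (min_width=14, slack=2)
Line 2: ['glass', 'they', 'sun'] (min_width=14, slack=2)
Line 3: ['chemistry', 'hard'] (min_width=14, slack=2)
Line 4: ['cat', 'pencil', 'fish'] (min_width=15, slack=1)
Line 5: ['hospital', 'bright'] (min_width=15, slack=1)
Line 6: ['sound', 'emerald'] (min_width=13, slack=3)
Line 7: ['fire', 'tower'] (min_width=10, slack=6)
Line 8: ['version', 'stop'] (min_width=12, slack=4)
Line 9: ['compound'] (min_width=8, slack=8)

Answer: |progress grass  |
|glass they sun  |
|chemistry hard  |
|cat pencil fish |
|hospital bright |
|sound emerald   |
|fire tower      |
|version stop    |
|compound        |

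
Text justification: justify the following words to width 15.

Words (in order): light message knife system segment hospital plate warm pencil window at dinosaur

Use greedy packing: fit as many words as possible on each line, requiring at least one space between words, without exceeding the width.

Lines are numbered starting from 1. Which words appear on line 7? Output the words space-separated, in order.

Answer: dinosaur

Derivation:
Line 1: ['light', 'message'] (min_width=13, slack=2)
Line 2: ['knife', 'system'] (min_width=12, slack=3)
Line 3: ['segment'] (min_width=7, slack=8)
Line 4: ['hospital', 'plate'] (min_width=14, slack=1)
Line 5: ['warm', 'pencil'] (min_width=11, slack=4)
Line 6: ['window', 'at'] (min_width=9, slack=6)
Line 7: ['dinosaur'] (min_width=8, slack=7)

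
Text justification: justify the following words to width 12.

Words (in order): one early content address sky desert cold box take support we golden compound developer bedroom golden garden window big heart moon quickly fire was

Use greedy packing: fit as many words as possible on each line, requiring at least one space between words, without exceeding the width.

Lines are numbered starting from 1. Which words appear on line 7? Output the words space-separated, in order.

Line 1: ['one', 'early'] (min_width=9, slack=3)
Line 2: ['content'] (min_width=7, slack=5)
Line 3: ['address', 'sky'] (min_width=11, slack=1)
Line 4: ['desert', 'cold'] (min_width=11, slack=1)
Line 5: ['box', 'take'] (min_width=8, slack=4)
Line 6: ['support', 'we'] (min_width=10, slack=2)
Line 7: ['golden'] (min_width=6, slack=6)
Line 8: ['compound'] (min_width=8, slack=4)
Line 9: ['developer'] (min_width=9, slack=3)
Line 10: ['bedroom'] (min_width=7, slack=5)
Line 11: ['golden'] (min_width=6, slack=6)
Line 12: ['garden'] (min_width=6, slack=6)
Line 13: ['window', 'big'] (min_width=10, slack=2)
Line 14: ['heart', 'moon'] (min_width=10, slack=2)
Line 15: ['quickly', 'fire'] (min_width=12, slack=0)
Line 16: ['was'] (min_width=3, slack=9)

Answer: golden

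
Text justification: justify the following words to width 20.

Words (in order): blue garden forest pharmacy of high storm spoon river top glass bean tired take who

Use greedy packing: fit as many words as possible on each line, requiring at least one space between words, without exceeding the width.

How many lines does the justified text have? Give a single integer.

Line 1: ['blue', 'garden', 'forest'] (min_width=18, slack=2)
Line 2: ['pharmacy', 'of', 'high'] (min_width=16, slack=4)
Line 3: ['storm', 'spoon', 'river'] (min_width=17, slack=3)
Line 4: ['top', 'glass', 'bean', 'tired'] (min_width=20, slack=0)
Line 5: ['take', 'who'] (min_width=8, slack=12)
Total lines: 5

Answer: 5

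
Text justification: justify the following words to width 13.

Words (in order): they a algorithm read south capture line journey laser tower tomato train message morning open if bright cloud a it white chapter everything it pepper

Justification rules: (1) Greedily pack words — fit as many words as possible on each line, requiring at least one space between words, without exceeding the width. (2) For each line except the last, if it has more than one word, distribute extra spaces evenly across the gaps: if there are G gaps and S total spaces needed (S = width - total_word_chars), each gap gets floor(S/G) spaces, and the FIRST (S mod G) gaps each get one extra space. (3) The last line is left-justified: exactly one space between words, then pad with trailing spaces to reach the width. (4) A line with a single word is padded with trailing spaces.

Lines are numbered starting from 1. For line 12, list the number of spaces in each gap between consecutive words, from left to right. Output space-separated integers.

Line 1: ['they', 'a'] (min_width=6, slack=7)
Line 2: ['algorithm'] (min_width=9, slack=4)
Line 3: ['read', 'south'] (min_width=10, slack=3)
Line 4: ['capture', 'line'] (min_width=12, slack=1)
Line 5: ['journey', 'laser'] (min_width=13, slack=0)
Line 6: ['tower', 'tomato'] (min_width=12, slack=1)
Line 7: ['train', 'message'] (min_width=13, slack=0)
Line 8: ['morning', 'open'] (min_width=12, slack=1)
Line 9: ['if', 'bright'] (min_width=9, slack=4)
Line 10: ['cloud', 'a', 'it'] (min_width=10, slack=3)
Line 11: ['white', 'chapter'] (min_width=13, slack=0)
Line 12: ['everything', 'it'] (min_width=13, slack=0)
Line 13: ['pepper'] (min_width=6, slack=7)

Answer: 1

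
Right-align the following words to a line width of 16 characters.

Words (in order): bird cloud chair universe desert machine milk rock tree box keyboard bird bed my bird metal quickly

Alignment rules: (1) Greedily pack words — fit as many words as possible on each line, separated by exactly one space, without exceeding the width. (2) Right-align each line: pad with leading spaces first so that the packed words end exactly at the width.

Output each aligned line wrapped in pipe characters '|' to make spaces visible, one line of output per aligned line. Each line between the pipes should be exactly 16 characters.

Line 1: ['bird', 'cloud', 'chair'] (min_width=16, slack=0)
Line 2: ['universe', 'desert'] (min_width=15, slack=1)
Line 3: ['machine', 'milk'] (min_width=12, slack=4)
Line 4: ['rock', 'tree', 'box'] (min_width=13, slack=3)
Line 5: ['keyboard', 'bird'] (min_width=13, slack=3)
Line 6: ['bed', 'my', 'bird'] (min_width=11, slack=5)
Line 7: ['metal', 'quickly'] (min_width=13, slack=3)

Answer: |bird cloud chair|
| universe desert|
|    machine milk|
|   rock tree box|
|   keyboard bird|
|     bed my bird|
|   metal quickly|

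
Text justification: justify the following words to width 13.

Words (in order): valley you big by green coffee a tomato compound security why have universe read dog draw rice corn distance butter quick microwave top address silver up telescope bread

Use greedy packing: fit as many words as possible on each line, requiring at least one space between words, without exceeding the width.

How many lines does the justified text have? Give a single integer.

Line 1: ['valley', 'you'] (min_width=10, slack=3)
Line 2: ['big', 'by', 'green'] (min_width=12, slack=1)
Line 3: ['coffee', 'a'] (min_width=8, slack=5)
Line 4: ['tomato'] (min_width=6, slack=7)
Line 5: ['compound'] (min_width=8, slack=5)
Line 6: ['security', 'why'] (min_width=12, slack=1)
Line 7: ['have', 'universe'] (min_width=13, slack=0)
Line 8: ['read', 'dog', 'draw'] (min_width=13, slack=0)
Line 9: ['rice', 'corn'] (min_width=9, slack=4)
Line 10: ['distance'] (min_width=8, slack=5)
Line 11: ['butter', 'quick'] (min_width=12, slack=1)
Line 12: ['microwave', 'top'] (min_width=13, slack=0)
Line 13: ['address'] (min_width=7, slack=6)
Line 14: ['silver', 'up'] (min_width=9, slack=4)
Line 15: ['telescope'] (min_width=9, slack=4)
Line 16: ['bread'] (min_width=5, slack=8)
Total lines: 16

Answer: 16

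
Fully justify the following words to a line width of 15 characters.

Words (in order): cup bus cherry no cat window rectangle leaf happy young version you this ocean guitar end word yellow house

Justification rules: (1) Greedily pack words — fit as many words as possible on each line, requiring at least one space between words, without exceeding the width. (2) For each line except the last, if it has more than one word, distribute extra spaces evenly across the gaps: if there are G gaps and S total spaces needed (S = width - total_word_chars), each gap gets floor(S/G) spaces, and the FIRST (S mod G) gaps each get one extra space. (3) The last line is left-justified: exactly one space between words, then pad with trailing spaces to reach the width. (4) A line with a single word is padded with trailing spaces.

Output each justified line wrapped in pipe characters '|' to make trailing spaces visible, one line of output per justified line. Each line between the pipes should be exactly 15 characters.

Line 1: ['cup', 'bus', 'cherry'] (min_width=14, slack=1)
Line 2: ['no', 'cat', 'window'] (min_width=13, slack=2)
Line 3: ['rectangle', 'leaf'] (min_width=14, slack=1)
Line 4: ['happy', 'young'] (min_width=11, slack=4)
Line 5: ['version', 'you'] (min_width=11, slack=4)
Line 6: ['this', 'ocean'] (min_width=10, slack=5)
Line 7: ['guitar', 'end', 'word'] (min_width=15, slack=0)
Line 8: ['yellow', 'house'] (min_width=12, slack=3)

Answer: |cup  bus cherry|
|no  cat  window|
|rectangle  leaf|
|happy     young|
|version     you|
|this      ocean|
|guitar end word|
|yellow house   |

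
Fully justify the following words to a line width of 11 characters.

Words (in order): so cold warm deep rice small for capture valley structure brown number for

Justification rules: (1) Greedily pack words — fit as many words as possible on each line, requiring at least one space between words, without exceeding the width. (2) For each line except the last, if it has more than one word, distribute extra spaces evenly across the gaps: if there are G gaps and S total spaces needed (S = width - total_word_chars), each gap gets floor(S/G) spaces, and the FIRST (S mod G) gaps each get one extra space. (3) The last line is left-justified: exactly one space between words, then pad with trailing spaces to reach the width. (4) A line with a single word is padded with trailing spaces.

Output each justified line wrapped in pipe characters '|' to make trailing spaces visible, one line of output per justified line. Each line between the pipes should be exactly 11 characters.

Line 1: ['so', 'cold'] (min_width=7, slack=4)
Line 2: ['warm', 'deep'] (min_width=9, slack=2)
Line 3: ['rice', 'small'] (min_width=10, slack=1)
Line 4: ['for', 'capture'] (min_width=11, slack=0)
Line 5: ['valley'] (min_width=6, slack=5)
Line 6: ['structure'] (min_width=9, slack=2)
Line 7: ['brown'] (min_width=5, slack=6)
Line 8: ['number', 'for'] (min_width=10, slack=1)

Answer: |so     cold|
|warm   deep|
|rice  small|
|for capture|
|valley     |
|structure  |
|brown      |
|number for |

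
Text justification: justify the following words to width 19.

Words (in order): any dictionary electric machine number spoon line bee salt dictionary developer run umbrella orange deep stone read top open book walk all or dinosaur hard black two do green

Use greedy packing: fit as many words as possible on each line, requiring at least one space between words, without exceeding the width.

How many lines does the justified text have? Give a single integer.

Line 1: ['any', 'dictionary'] (min_width=14, slack=5)
Line 2: ['electric', 'machine'] (min_width=16, slack=3)
Line 3: ['number', 'spoon', 'line'] (min_width=17, slack=2)
Line 4: ['bee', 'salt', 'dictionary'] (min_width=19, slack=0)
Line 5: ['developer', 'run'] (min_width=13, slack=6)
Line 6: ['umbrella', 'orange'] (min_width=15, slack=4)
Line 7: ['deep', 'stone', 'read', 'top'] (min_width=19, slack=0)
Line 8: ['open', 'book', 'walk', 'all'] (min_width=18, slack=1)
Line 9: ['or', 'dinosaur', 'hard'] (min_width=16, slack=3)
Line 10: ['black', 'two', 'do', 'green'] (min_width=18, slack=1)
Total lines: 10

Answer: 10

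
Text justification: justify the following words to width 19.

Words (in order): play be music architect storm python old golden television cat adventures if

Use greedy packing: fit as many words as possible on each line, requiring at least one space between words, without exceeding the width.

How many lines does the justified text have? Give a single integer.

Answer: 5

Derivation:
Line 1: ['play', 'be', 'music'] (min_width=13, slack=6)
Line 2: ['architect', 'storm'] (min_width=15, slack=4)
Line 3: ['python', 'old', 'golden'] (min_width=17, slack=2)
Line 4: ['television', 'cat'] (min_width=14, slack=5)
Line 5: ['adventures', 'if'] (min_width=13, slack=6)
Total lines: 5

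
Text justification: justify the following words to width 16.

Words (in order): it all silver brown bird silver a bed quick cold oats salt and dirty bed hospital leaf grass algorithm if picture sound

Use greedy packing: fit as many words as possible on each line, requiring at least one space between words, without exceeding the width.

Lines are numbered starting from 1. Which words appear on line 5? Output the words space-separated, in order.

Answer: salt and dirty

Derivation:
Line 1: ['it', 'all', 'silver'] (min_width=13, slack=3)
Line 2: ['brown', 'bird'] (min_width=10, slack=6)
Line 3: ['silver', 'a', 'bed'] (min_width=12, slack=4)
Line 4: ['quick', 'cold', 'oats'] (min_width=15, slack=1)
Line 5: ['salt', 'and', 'dirty'] (min_width=14, slack=2)
Line 6: ['bed', 'hospital'] (min_width=12, slack=4)
Line 7: ['leaf', 'grass'] (min_width=10, slack=6)
Line 8: ['algorithm', 'if'] (min_width=12, slack=4)
Line 9: ['picture', 'sound'] (min_width=13, slack=3)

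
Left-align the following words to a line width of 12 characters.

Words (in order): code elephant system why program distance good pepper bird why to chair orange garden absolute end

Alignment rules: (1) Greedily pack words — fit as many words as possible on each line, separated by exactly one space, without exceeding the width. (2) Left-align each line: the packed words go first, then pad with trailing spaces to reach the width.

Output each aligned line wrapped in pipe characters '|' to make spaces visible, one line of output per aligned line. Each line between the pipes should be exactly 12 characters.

Line 1: ['code'] (min_width=4, slack=8)
Line 2: ['elephant'] (min_width=8, slack=4)
Line 3: ['system', 'why'] (min_width=10, slack=2)
Line 4: ['program'] (min_width=7, slack=5)
Line 5: ['distance'] (min_width=8, slack=4)
Line 6: ['good', 'pepper'] (min_width=11, slack=1)
Line 7: ['bird', 'why', 'to'] (min_width=11, slack=1)
Line 8: ['chair', 'orange'] (min_width=12, slack=0)
Line 9: ['garden'] (min_width=6, slack=6)
Line 10: ['absolute', 'end'] (min_width=12, slack=0)

Answer: |code        |
|elephant    |
|system why  |
|program     |
|distance    |
|good pepper |
|bird why to |
|chair orange|
|garden      |
|absolute end|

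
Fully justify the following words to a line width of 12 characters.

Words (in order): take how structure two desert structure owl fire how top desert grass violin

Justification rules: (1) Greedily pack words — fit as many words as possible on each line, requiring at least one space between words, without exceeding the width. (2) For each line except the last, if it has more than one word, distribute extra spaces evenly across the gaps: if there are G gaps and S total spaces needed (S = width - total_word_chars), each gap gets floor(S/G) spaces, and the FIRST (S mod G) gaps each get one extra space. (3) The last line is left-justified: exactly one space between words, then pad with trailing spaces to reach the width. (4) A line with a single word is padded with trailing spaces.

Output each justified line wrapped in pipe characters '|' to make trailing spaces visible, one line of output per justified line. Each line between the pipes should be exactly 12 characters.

Line 1: ['take', 'how'] (min_width=8, slack=4)
Line 2: ['structure'] (min_width=9, slack=3)
Line 3: ['two', 'desert'] (min_width=10, slack=2)
Line 4: ['structure'] (min_width=9, slack=3)
Line 5: ['owl', 'fire', 'how'] (min_width=12, slack=0)
Line 6: ['top', 'desert'] (min_width=10, slack=2)
Line 7: ['grass', 'violin'] (min_width=12, slack=0)

Answer: |take     how|
|structure   |
|two   desert|
|structure   |
|owl fire how|
|top   desert|
|grass violin|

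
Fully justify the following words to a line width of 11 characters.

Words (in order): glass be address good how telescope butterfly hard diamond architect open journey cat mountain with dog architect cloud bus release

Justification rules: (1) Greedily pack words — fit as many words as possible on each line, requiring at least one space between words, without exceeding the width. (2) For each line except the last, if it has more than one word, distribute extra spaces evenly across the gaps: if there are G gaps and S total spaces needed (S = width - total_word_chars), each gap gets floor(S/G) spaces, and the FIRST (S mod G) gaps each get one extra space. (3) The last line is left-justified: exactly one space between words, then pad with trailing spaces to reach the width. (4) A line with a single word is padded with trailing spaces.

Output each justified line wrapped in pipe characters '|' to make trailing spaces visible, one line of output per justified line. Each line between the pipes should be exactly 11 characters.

Line 1: ['glass', 'be'] (min_width=8, slack=3)
Line 2: ['address'] (min_width=7, slack=4)
Line 3: ['good', 'how'] (min_width=8, slack=3)
Line 4: ['telescope'] (min_width=9, slack=2)
Line 5: ['butterfly'] (min_width=9, slack=2)
Line 6: ['hard'] (min_width=4, slack=7)
Line 7: ['diamond'] (min_width=7, slack=4)
Line 8: ['architect'] (min_width=9, slack=2)
Line 9: ['open'] (min_width=4, slack=7)
Line 10: ['journey', 'cat'] (min_width=11, slack=0)
Line 11: ['mountain'] (min_width=8, slack=3)
Line 12: ['with', 'dog'] (min_width=8, slack=3)
Line 13: ['architect'] (min_width=9, slack=2)
Line 14: ['cloud', 'bus'] (min_width=9, slack=2)
Line 15: ['release'] (min_width=7, slack=4)

Answer: |glass    be|
|address    |
|good    how|
|telescope  |
|butterfly  |
|hard       |
|diamond    |
|architect  |
|open       |
|journey cat|
|mountain   |
|with    dog|
|architect  |
|cloud   bus|
|release    |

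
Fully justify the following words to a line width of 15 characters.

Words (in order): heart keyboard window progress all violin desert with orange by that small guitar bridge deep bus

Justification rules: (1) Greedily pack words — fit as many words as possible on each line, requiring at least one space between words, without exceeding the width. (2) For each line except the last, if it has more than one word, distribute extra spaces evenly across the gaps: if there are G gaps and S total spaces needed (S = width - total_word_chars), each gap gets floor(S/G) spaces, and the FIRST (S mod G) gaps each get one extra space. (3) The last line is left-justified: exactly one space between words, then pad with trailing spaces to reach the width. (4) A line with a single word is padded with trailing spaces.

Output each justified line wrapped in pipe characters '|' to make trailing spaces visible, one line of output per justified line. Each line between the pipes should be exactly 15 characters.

Answer: |heart  keyboard|
|window progress|
|all      violin|
|desert     with|
|orange  by that|
|small    guitar|
|bridge deep bus|

Derivation:
Line 1: ['heart', 'keyboard'] (min_width=14, slack=1)
Line 2: ['window', 'progress'] (min_width=15, slack=0)
Line 3: ['all', 'violin'] (min_width=10, slack=5)
Line 4: ['desert', 'with'] (min_width=11, slack=4)
Line 5: ['orange', 'by', 'that'] (min_width=14, slack=1)
Line 6: ['small', 'guitar'] (min_width=12, slack=3)
Line 7: ['bridge', 'deep', 'bus'] (min_width=15, slack=0)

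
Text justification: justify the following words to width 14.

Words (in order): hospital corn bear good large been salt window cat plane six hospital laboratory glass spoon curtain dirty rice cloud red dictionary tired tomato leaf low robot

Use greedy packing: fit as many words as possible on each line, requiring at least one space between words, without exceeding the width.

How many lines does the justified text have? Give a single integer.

Answer: 13

Derivation:
Line 1: ['hospital', 'corn'] (min_width=13, slack=1)
Line 2: ['bear', 'good'] (min_width=9, slack=5)
Line 3: ['large', 'been'] (min_width=10, slack=4)
Line 4: ['salt', 'window'] (min_width=11, slack=3)
Line 5: ['cat', 'plane', 'six'] (min_width=13, slack=1)
Line 6: ['hospital'] (min_width=8, slack=6)
Line 7: ['laboratory'] (min_width=10, slack=4)
Line 8: ['glass', 'spoon'] (min_width=11, slack=3)
Line 9: ['curtain', 'dirty'] (min_width=13, slack=1)
Line 10: ['rice', 'cloud', 'red'] (min_width=14, slack=0)
Line 11: ['dictionary'] (min_width=10, slack=4)
Line 12: ['tired', 'tomato'] (min_width=12, slack=2)
Line 13: ['leaf', 'low', 'robot'] (min_width=14, slack=0)
Total lines: 13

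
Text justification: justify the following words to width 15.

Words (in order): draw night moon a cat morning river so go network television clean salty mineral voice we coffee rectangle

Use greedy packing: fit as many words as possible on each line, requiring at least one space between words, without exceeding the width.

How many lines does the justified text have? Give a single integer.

Line 1: ['draw', 'night', 'moon'] (min_width=15, slack=0)
Line 2: ['a', 'cat', 'morning'] (min_width=13, slack=2)
Line 3: ['river', 'so', 'go'] (min_width=11, slack=4)
Line 4: ['network'] (min_width=7, slack=8)
Line 5: ['television'] (min_width=10, slack=5)
Line 6: ['clean', 'salty'] (min_width=11, slack=4)
Line 7: ['mineral', 'voice'] (min_width=13, slack=2)
Line 8: ['we', 'coffee'] (min_width=9, slack=6)
Line 9: ['rectangle'] (min_width=9, slack=6)
Total lines: 9

Answer: 9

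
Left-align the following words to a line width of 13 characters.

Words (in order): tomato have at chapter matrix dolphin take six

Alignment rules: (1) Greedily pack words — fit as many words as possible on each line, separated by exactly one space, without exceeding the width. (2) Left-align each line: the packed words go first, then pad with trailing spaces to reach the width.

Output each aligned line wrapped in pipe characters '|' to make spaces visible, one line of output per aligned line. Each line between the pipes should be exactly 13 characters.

Answer: |tomato have  |
|at chapter   |
|matrix       |
|dolphin take |
|six          |

Derivation:
Line 1: ['tomato', 'have'] (min_width=11, slack=2)
Line 2: ['at', 'chapter'] (min_width=10, slack=3)
Line 3: ['matrix'] (min_width=6, slack=7)
Line 4: ['dolphin', 'take'] (min_width=12, slack=1)
Line 5: ['six'] (min_width=3, slack=10)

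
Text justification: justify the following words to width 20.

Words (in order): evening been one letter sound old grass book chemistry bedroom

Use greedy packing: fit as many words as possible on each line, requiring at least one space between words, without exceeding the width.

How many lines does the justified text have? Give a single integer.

Line 1: ['evening', 'been', 'one'] (min_width=16, slack=4)
Line 2: ['letter', 'sound', 'old'] (min_width=16, slack=4)
Line 3: ['grass', 'book', 'chemistry'] (min_width=20, slack=0)
Line 4: ['bedroom'] (min_width=7, slack=13)
Total lines: 4

Answer: 4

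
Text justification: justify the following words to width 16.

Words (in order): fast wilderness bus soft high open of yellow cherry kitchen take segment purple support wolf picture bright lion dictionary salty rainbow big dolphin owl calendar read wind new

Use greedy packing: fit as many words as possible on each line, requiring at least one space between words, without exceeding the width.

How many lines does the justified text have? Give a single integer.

Answer: 13

Derivation:
Line 1: ['fast', 'wilderness'] (min_width=15, slack=1)
Line 2: ['bus', 'soft', 'high'] (min_width=13, slack=3)
Line 3: ['open', 'of', 'yellow'] (min_width=14, slack=2)
Line 4: ['cherry', 'kitchen'] (min_width=14, slack=2)
Line 5: ['take', 'segment'] (min_width=12, slack=4)
Line 6: ['purple', 'support'] (min_width=14, slack=2)
Line 7: ['wolf', 'picture'] (min_width=12, slack=4)
Line 8: ['bright', 'lion'] (min_width=11, slack=5)
Line 9: ['dictionary', 'salty'] (min_width=16, slack=0)
Line 10: ['rainbow', 'big'] (min_width=11, slack=5)
Line 11: ['dolphin', 'owl'] (min_width=11, slack=5)
Line 12: ['calendar', 'read'] (min_width=13, slack=3)
Line 13: ['wind', 'new'] (min_width=8, slack=8)
Total lines: 13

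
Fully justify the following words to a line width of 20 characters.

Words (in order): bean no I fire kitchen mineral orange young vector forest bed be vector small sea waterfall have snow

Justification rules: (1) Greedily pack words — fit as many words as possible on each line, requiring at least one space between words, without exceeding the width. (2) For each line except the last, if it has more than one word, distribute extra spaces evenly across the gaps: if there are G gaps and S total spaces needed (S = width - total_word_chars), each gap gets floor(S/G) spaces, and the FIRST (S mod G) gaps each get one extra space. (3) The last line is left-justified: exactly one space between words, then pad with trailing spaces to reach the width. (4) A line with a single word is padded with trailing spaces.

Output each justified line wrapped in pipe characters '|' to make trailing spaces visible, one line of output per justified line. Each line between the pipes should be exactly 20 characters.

Line 1: ['bean', 'no', 'I', 'fire'] (min_width=14, slack=6)
Line 2: ['kitchen', 'mineral'] (min_width=15, slack=5)
Line 3: ['orange', 'young', 'vector'] (min_width=19, slack=1)
Line 4: ['forest', 'bed', 'be', 'vector'] (min_width=20, slack=0)
Line 5: ['small', 'sea', 'waterfall'] (min_width=19, slack=1)
Line 6: ['have', 'snow'] (min_width=9, slack=11)

Answer: |bean   no   I   fire|
|kitchen      mineral|
|orange  young vector|
|forest bed be vector|
|small  sea waterfall|
|have snow           |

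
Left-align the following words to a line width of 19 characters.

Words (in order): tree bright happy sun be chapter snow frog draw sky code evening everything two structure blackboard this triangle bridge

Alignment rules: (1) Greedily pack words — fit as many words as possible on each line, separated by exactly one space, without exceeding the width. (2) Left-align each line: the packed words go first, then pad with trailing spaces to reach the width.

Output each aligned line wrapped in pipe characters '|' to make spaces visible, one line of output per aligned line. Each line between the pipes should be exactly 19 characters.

Line 1: ['tree', 'bright', 'happy'] (min_width=17, slack=2)
Line 2: ['sun', 'be', 'chapter', 'snow'] (min_width=19, slack=0)
Line 3: ['frog', 'draw', 'sky', 'code'] (min_width=18, slack=1)
Line 4: ['evening', 'everything'] (min_width=18, slack=1)
Line 5: ['two', 'structure'] (min_width=13, slack=6)
Line 6: ['blackboard', 'this'] (min_width=15, slack=4)
Line 7: ['triangle', 'bridge'] (min_width=15, slack=4)

Answer: |tree bright happy  |
|sun be chapter snow|
|frog draw sky code |
|evening everything |
|two structure      |
|blackboard this    |
|triangle bridge    |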